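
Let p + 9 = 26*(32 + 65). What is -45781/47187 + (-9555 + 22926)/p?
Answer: 73698532/16940133 ≈ 4.3505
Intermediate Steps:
p = 2513 (p = -9 + 26*(32 + 65) = -9 + 26*97 = -9 + 2522 = 2513)
-45781/47187 + (-9555 + 22926)/p = -45781/47187 + (-9555 + 22926)/2513 = -45781*1/47187 + 13371*(1/2513) = -45781/47187 + 13371/2513 = 73698532/16940133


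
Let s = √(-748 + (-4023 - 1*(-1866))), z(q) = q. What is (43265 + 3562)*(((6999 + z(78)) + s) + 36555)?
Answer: 2043155664 + 46827*I*√2905 ≈ 2.0432e+9 + 2.5239e+6*I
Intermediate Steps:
s = I*√2905 (s = √(-748 + (-4023 + 1866)) = √(-748 - 2157) = √(-2905) = I*√2905 ≈ 53.898*I)
(43265 + 3562)*(((6999 + z(78)) + s) + 36555) = (43265 + 3562)*(((6999 + 78) + I*√2905) + 36555) = 46827*((7077 + I*√2905) + 36555) = 46827*(43632 + I*√2905) = 2043155664 + 46827*I*√2905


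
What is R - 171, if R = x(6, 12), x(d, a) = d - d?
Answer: -171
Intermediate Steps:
x(d, a) = 0
R = 0
R - 171 = 0 - 171 = -171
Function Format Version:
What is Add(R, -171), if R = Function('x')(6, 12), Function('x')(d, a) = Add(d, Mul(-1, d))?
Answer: -171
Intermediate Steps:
Function('x')(d, a) = 0
R = 0
Add(R, -171) = Add(0, -171) = -171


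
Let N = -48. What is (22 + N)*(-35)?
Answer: 910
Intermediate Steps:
(22 + N)*(-35) = (22 - 48)*(-35) = -26*(-35) = 910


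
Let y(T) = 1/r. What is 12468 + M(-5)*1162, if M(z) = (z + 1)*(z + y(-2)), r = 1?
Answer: 31060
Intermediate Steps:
y(T) = 1 (y(T) = 1/1 = 1)
M(z) = (1 + z)**2 (M(z) = (z + 1)*(z + 1) = (1 + z)*(1 + z) = (1 + z)**2)
12468 + M(-5)*1162 = 12468 + (1 + (-5)**2 + 2*(-5))*1162 = 12468 + (1 + 25 - 10)*1162 = 12468 + 16*1162 = 12468 + 18592 = 31060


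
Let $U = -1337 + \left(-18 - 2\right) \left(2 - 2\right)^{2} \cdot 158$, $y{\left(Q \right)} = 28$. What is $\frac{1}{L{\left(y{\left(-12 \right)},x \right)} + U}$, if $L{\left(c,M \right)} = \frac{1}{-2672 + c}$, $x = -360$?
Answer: $- \frac{2644}{3535029} \approx -0.00074794$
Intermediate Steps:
$U = -1337$ ($U = -1337 + - 20 \cdot 0^{2} \cdot 158 = -1337 + \left(-20\right) 0 \cdot 158 = -1337 + 0 \cdot 158 = -1337 + 0 = -1337$)
$\frac{1}{L{\left(y{\left(-12 \right)},x \right)} + U} = \frac{1}{\frac{1}{-2672 + 28} - 1337} = \frac{1}{\frac{1}{-2644} - 1337} = \frac{1}{- \frac{1}{2644} - 1337} = \frac{1}{- \frac{3535029}{2644}} = - \frac{2644}{3535029}$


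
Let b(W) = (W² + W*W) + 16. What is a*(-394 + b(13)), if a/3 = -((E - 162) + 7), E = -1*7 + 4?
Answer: -18960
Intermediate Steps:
b(W) = 16 + 2*W² (b(W) = (W² + W²) + 16 = 2*W² + 16 = 16 + 2*W²)
E = -3 (E = -7 + 4 = -3)
a = 474 (a = 3*(-((-3 - 162) + 7)) = 3*(-(-165 + 7)) = 3*(-1*(-158)) = 3*158 = 474)
a*(-394 + b(13)) = 474*(-394 + (16 + 2*13²)) = 474*(-394 + (16 + 2*169)) = 474*(-394 + (16 + 338)) = 474*(-394 + 354) = 474*(-40) = -18960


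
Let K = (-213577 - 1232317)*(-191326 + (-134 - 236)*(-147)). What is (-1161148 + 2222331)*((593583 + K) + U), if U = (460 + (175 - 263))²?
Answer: 210109641996924433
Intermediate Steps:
U = 138384 (U = (460 - 88)² = 372² = 138384)
K = 197994940784 (K = -1445894*(-191326 - 370*(-147)) = -1445894*(-191326 + 54390) = -1445894*(-136936) = 197994940784)
(-1161148 + 2222331)*((593583 + K) + U) = (-1161148 + 2222331)*((593583 + 197994940784) + 138384) = 1061183*(197995534367 + 138384) = 1061183*197995672751 = 210109641996924433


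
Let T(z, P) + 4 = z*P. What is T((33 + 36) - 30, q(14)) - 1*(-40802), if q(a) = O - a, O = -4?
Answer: 40096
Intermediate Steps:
q(a) = -4 - a
T(z, P) = -4 + P*z (T(z, P) = -4 + z*P = -4 + P*z)
T((33 + 36) - 30, q(14)) - 1*(-40802) = (-4 + (-4 - 1*14)*((33 + 36) - 30)) - 1*(-40802) = (-4 + (-4 - 14)*(69 - 30)) + 40802 = (-4 - 18*39) + 40802 = (-4 - 702) + 40802 = -706 + 40802 = 40096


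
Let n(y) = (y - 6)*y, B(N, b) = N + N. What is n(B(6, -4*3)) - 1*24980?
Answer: -24908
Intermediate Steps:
B(N, b) = 2*N
n(y) = y*(-6 + y) (n(y) = (-6 + y)*y = y*(-6 + y))
n(B(6, -4*3)) - 1*24980 = (2*6)*(-6 + 2*6) - 1*24980 = 12*(-6 + 12) - 24980 = 12*6 - 24980 = 72 - 24980 = -24908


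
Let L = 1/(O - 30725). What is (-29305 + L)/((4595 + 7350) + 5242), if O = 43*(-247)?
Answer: -1211644531/710613702 ≈ -1.7051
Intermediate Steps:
O = -10621
L = -1/41346 (L = 1/(-10621 - 30725) = 1/(-41346) = -1/41346 ≈ -2.4186e-5)
(-29305 + L)/((4595 + 7350) + 5242) = (-29305 - 1/41346)/((4595 + 7350) + 5242) = -1211644531/(41346*(11945 + 5242)) = -1211644531/41346/17187 = -1211644531/41346*1/17187 = -1211644531/710613702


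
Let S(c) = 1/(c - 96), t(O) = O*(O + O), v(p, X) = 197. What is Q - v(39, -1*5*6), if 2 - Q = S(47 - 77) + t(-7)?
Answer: -36917/126 ≈ -292.99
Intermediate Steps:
t(O) = 2*O² (t(O) = O*(2*O) = 2*O²)
S(c) = 1/(-96 + c)
Q = -12095/126 (Q = 2 - (1/(-96 + (47 - 77)) + 2*(-7)²) = 2 - (1/(-96 - 30) + 2*49) = 2 - (1/(-126) + 98) = 2 - (-1/126 + 98) = 2 - 1*12347/126 = 2 - 12347/126 = -12095/126 ≈ -95.992)
Q - v(39, -1*5*6) = -12095/126 - 1*197 = -12095/126 - 197 = -36917/126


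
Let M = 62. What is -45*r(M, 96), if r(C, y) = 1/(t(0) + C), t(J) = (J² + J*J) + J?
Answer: -45/62 ≈ -0.72581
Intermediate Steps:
t(J) = J + 2*J² (t(J) = (J² + J²) + J = 2*J² + J = J + 2*J²)
r(C, y) = 1/C (r(C, y) = 1/(0*(1 + 2*0) + C) = 1/(0*(1 + 0) + C) = 1/(0*1 + C) = 1/(0 + C) = 1/C)
-45*r(M, 96) = -45/62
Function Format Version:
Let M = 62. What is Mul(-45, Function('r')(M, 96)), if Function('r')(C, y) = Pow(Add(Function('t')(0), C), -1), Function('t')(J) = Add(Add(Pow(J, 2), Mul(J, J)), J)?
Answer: Rational(-45, 62) ≈ -0.72581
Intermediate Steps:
Function('t')(J) = Add(J, Mul(2, Pow(J, 2))) (Function('t')(J) = Add(Add(Pow(J, 2), Pow(J, 2)), J) = Add(Mul(2, Pow(J, 2)), J) = Add(J, Mul(2, Pow(J, 2))))
Function('r')(C, y) = Pow(C, -1) (Function('r')(C, y) = Pow(Add(Mul(0, Add(1, Mul(2, 0))), C), -1) = Pow(Add(Mul(0, Add(1, 0)), C), -1) = Pow(Add(Mul(0, 1), C), -1) = Pow(Add(0, C), -1) = Pow(C, -1))
Mul(-45, Function('r')(M, 96)) = Mul(-45, Pow(62, -1)) = Mul(-45, Rational(1, 62)) = Rational(-45, 62)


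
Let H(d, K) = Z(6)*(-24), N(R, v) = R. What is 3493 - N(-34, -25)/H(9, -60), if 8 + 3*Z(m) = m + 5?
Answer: 41899/12 ≈ 3491.6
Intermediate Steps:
Z(m) = -1 + m/3 (Z(m) = -8/3 + (m + 5)/3 = -8/3 + (5 + m)/3 = -8/3 + (5/3 + m/3) = -1 + m/3)
H(d, K) = -24 (H(d, K) = (-1 + (1/3)*6)*(-24) = (-1 + 2)*(-24) = 1*(-24) = -24)
3493 - N(-34, -25)/H(9, -60) = 3493 - (-34)/(-24) = 3493 - (-34)*(-1)/24 = 3493 - 1*17/12 = 3493 - 17/12 = 41899/12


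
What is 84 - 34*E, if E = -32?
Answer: 1172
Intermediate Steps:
84 - 34*E = 84 - 34*(-32) = 84 + 1088 = 1172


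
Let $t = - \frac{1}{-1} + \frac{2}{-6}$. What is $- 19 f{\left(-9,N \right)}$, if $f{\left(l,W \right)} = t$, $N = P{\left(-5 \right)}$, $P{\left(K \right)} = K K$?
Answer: $- \frac{38}{3} \approx -12.667$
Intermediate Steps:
$P{\left(K \right)} = K^{2}$
$N = 25$ ($N = \left(-5\right)^{2} = 25$)
$t = \frac{2}{3}$ ($t = \left(-1\right) \left(-1\right) + 2 \left(- \frac{1}{6}\right) = 1 - \frac{1}{3} = \frac{2}{3} \approx 0.66667$)
$f{\left(l,W \right)} = \frac{2}{3}$
$- 19 f{\left(-9,N \right)} = \left(-19\right) \frac{2}{3} = - \frac{38}{3}$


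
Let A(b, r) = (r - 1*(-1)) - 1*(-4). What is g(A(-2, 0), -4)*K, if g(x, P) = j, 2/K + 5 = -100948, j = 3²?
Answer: -2/11217 ≈ -0.00017830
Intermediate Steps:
j = 9
K = -2/100953 (K = 2/(-5 - 100948) = 2/(-100953) = 2*(-1/100953) = -2/100953 ≈ -1.9811e-5)
A(b, r) = 5 + r (A(b, r) = (r + 1) + 4 = (1 + r) + 4 = 5 + r)
g(x, P) = 9
g(A(-2, 0), -4)*K = 9*(-2/100953) = -2/11217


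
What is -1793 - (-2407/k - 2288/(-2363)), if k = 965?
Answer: -4085089114/2280295 ≈ -1791.5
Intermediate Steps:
-1793 - (-2407/k - 2288/(-2363)) = -1793 - (-2407/965 - 2288/(-2363)) = -1793 - (-2407*1/965 - 2288*(-1/2363)) = -1793 - (-2407/965 + 2288/2363) = -1793 - 1*(-3479821/2280295) = -1793 + 3479821/2280295 = -4085089114/2280295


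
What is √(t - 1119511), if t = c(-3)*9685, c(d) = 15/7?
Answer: I*√53839114/7 ≈ 1048.2*I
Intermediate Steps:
c(d) = 15/7 (c(d) = 15*(⅐) = 15/7)
t = 145275/7 (t = (15/7)*9685 = 145275/7 ≈ 20754.)
√(t - 1119511) = √(145275/7 - 1119511) = √(-7691302/7) = I*√53839114/7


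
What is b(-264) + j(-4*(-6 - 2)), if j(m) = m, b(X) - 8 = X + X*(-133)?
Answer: 34888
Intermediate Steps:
b(X) = 8 - 132*X (b(X) = 8 + (X + X*(-133)) = 8 + (X - 133*X) = 8 - 132*X)
b(-264) + j(-4*(-6 - 2)) = (8 - 132*(-264)) - 4*(-6 - 2) = (8 + 34848) - 4*(-8) = 34856 + 32 = 34888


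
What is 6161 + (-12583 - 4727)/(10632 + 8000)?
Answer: 57387221/9316 ≈ 6160.1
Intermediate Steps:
6161 + (-12583 - 4727)/(10632 + 8000) = 6161 - 17310/18632 = 6161 - 17310*1/18632 = 6161 - 8655/9316 = 57387221/9316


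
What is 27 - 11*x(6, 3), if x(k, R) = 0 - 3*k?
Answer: 225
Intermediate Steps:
x(k, R) = -3*k
27 - 11*x(6, 3) = 27 - (-33)*6 = 27 - 11*(-18) = 27 + 198 = 225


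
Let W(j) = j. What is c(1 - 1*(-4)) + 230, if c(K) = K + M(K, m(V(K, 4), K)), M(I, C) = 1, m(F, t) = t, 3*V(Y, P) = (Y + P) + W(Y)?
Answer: 236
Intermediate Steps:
V(Y, P) = P/3 + 2*Y/3 (V(Y, P) = ((Y + P) + Y)/3 = ((P + Y) + Y)/3 = (P + 2*Y)/3 = P/3 + 2*Y/3)
c(K) = 1 + K (c(K) = K + 1 = 1 + K)
c(1 - 1*(-4)) + 230 = (1 + (1 - 1*(-4))) + 230 = (1 + (1 + 4)) + 230 = (1 + 5) + 230 = 6 + 230 = 236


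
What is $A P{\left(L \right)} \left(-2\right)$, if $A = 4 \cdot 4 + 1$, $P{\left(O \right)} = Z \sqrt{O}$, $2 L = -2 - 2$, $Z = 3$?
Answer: $- 102 i \sqrt{2} \approx - 144.25 i$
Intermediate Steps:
$L = -2$ ($L = \frac{-2 - 2}{2} = \frac{1}{2} \left(-4\right) = -2$)
$P{\left(O \right)} = 3 \sqrt{O}$
$A = 17$ ($A = 16 + 1 = 17$)
$A P{\left(L \right)} \left(-2\right) = 17 \cdot 3 \sqrt{-2} \left(-2\right) = 17 \cdot 3 i \sqrt{2} \left(-2\right) = 51 i \sqrt{2} \left(-2\right) = - 102 i \sqrt{2}$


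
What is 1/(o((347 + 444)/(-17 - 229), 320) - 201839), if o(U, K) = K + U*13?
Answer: -246/49583957 ≈ -4.9613e-6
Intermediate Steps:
o(U, K) = K + 13*U
1/(o((347 + 444)/(-17 - 229), 320) - 201839) = 1/((320 + 13*((347 + 444)/(-17 - 229))) - 201839) = 1/((320 + 13*(791/(-246))) - 201839) = 1/((320 + 13*(791*(-1/246))) - 201839) = 1/((320 + 13*(-791/246)) - 201839) = 1/((320 - 10283/246) - 201839) = 1/(68437/246 - 201839) = 1/(-49583957/246) = -246/49583957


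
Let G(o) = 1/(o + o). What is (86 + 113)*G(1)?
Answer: 199/2 ≈ 99.500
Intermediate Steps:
G(o) = 1/(2*o)
(86 + 113)*G(1) = (86 + 113)*((½)/1) = 199*((½)*1) = 199*(½) = 199/2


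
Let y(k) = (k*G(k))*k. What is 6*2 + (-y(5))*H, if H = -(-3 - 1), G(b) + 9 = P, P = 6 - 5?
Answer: 812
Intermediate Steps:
P = 1
G(b) = -8 (G(b) = -9 + 1 = -8)
H = 4 (H = -1*(-4) = 4)
y(k) = -8*k² (y(k) = (k*(-8))*k = (-8*k)*k = -8*k²)
6*2 + (-y(5))*H = 6*2 - (-8)*5²*4 = 12 - (-8)*25*4 = 12 - 1*(-200)*4 = 12 + 200*4 = 12 + 800 = 812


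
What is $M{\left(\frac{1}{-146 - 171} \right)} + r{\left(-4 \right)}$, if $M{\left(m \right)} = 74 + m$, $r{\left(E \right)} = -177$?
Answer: $- \frac{32652}{317} \approx -103.0$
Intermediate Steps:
$M{\left(\frac{1}{-146 - 171} \right)} + r{\left(-4 \right)} = \left(74 + \frac{1}{-146 - 171}\right) - 177 = \left(74 + \frac{1}{-317}\right) - 177 = \left(74 - \frac{1}{317}\right) - 177 = \frac{23457}{317} - 177 = - \frac{32652}{317}$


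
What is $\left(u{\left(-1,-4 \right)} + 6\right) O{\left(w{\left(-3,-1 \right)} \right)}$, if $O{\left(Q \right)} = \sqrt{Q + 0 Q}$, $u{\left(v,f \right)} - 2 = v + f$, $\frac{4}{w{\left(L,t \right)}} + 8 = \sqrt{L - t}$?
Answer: $\frac{6}{\sqrt{-8 + i \sqrt{2}}} \approx 0.18393 - 2.097 i$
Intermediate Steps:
$w{\left(L,t \right)} = \frac{4}{-8 + \sqrt{L - t}}$
$u{\left(v,f \right)} = 2 + f + v$ ($u{\left(v,f \right)} = 2 + \left(v + f\right) = 2 + \left(f + v\right) = 2 + f + v$)
$O{\left(Q \right)} = \sqrt{Q}$ ($O{\left(Q \right)} = \sqrt{Q + 0} = \sqrt{Q}$)
$\left(u{\left(-1,-4 \right)} + 6\right) O{\left(w{\left(-3,-1 \right)} \right)} = \left(\left(2 - 4 - 1\right) + 6\right) \sqrt{\frac{4}{-8 + \sqrt{-3 - -1}}} = \left(-3 + 6\right) \sqrt{\frac{4}{-8 + \sqrt{-3 + 1}}} = 3 \sqrt{\frac{4}{-8 + \sqrt{-2}}} = 3 \sqrt{\frac{4}{-8 + i \sqrt{2}}} = 3 \frac{2}{\sqrt{-8 + i \sqrt{2}}} = \frac{6}{\sqrt{-8 + i \sqrt{2}}}$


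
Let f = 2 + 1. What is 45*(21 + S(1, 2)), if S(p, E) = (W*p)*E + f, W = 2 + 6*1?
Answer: 1800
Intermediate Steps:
f = 3
W = 8 (W = 2 + 6 = 8)
S(p, E) = 3 + 8*E*p (S(p, E) = (8*p)*E + 3 = 8*E*p + 3 = 3 + 8*E*p)
45*(21 + S(1, 2)) = 45*(21 + (3 + 8*2*1)) = 45*(21 + (3 + 16)) = 45*(21 + 19) = 45*40 = 1800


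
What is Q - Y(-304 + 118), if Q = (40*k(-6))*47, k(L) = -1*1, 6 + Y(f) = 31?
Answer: -1905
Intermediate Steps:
Y(f) = 25 (Y(f) = -6 + 31 = 25)
k(L) = -1
Q = -1880 (Q = (40*(-1))*47 = -40*47 = -1880)
Q - Y(-304 + 118) = -1880 - 1*25 = -1880 - 25 = -1905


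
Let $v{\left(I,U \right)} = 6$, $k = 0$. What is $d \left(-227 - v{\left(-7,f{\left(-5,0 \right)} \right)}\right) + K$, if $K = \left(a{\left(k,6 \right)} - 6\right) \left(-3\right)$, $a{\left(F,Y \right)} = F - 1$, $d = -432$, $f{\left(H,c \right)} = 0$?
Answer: $100677$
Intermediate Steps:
$a{\left(F,Y \right)} = -1 + F$ ($a{\left(F,Y \right)} = F - 1 = -1 + F$)
$K = 21$ ($K = \left(\left(-1 + 0\right) - 6\right) \left(-3\right) = \left(-1 - 6\right) \left(-3\right) = \left(-7\right) \left(-3\right) = 21$)
$d \left(-227 - v{\left(-7,f{\left(-5,0 \right)} \right)}\right) + K = - 432 \left(-227 - 6\right) + 21 = \left(-432\right) \left(-233\right) + 21 = 100656 + 21 = 100677$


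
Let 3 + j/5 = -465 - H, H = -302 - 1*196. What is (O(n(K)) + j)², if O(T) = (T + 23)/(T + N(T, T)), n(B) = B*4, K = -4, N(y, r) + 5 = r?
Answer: 30724849/1369 ≈ 22443.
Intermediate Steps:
N(y, r) = -5 + r
H = -498 (H = -302 - 196 = -498)
n(B) = 4*B
O(T) = (23 + T)/(-5 + 2*T) (O(T) = (T + 23)/(T + (-5 + T)) = (23 + T)/(-5 + 2*T))
j = 150 (j = -15 + 5*(-465 - 1*(-498)) = -15 + 5*(-465 + 498) = -15 + 5*33 = -15 + 165 = 150)
(O(n(K)) + j)² = ((23 + 4*(-4))/(-5 + 2*(4*(-4))) + 150)² = ((23 - 16)/(-5 + 2*(-16)) + 150)² = (7/(-5 - 32) + 150)² = (7/(-37) + 150)² = (-1/37*7 + 150)² = (-7/37 + 150)² = (5543/37)² = 30724849/1369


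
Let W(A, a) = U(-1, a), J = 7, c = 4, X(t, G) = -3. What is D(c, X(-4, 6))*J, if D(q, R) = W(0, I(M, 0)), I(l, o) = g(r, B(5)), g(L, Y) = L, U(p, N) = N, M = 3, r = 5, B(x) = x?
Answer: 35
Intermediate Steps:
I(l, o) = 5
W(A, a) = a
D(q, R) = 5
D(c, X(-4, 6))*J = 5*7 = 35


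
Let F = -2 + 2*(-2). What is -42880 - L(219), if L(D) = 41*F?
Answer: -42634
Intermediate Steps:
F = -6 (F = -2 - 4 = -6)
L(D) = -246 (L(D) = 41*(-6) = -246)
-42880 - L(219) = -42880 - 1*(-246) = -42880 + 246 = -42634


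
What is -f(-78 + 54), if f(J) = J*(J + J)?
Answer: -1152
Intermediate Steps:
f(J) = 2*J**2 (f(J) = J*(2*J) = 2*J**2)
-f(-78 + 54) = -2*(-78 + 54)**2 = -2*(-24)**2 = -2*576 = -1*1152 = -1152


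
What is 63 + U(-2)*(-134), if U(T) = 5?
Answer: -607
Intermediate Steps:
63 + U(-2)*(-134) = 63 + 5*(-134) = 63 - 670 = -607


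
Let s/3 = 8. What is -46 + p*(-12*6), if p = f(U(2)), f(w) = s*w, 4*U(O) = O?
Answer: -910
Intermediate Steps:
s = 24 (s = 3*8 = 24)
U(O) = O/4
f(w) = 24*w
p = 12 (p = 24*((¼)*2) = 24*(½) = 12)
-46 + p*(-12*6) = -46 + 12*(-12*6) = -46 + 12*(-72) = -46 - 864 = -910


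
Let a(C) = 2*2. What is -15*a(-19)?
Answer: -60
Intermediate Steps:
a(C) = 4
-15*a(-19) = -15*4 = -60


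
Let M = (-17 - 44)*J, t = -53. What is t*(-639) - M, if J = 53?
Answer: 37100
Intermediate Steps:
M = -3233 (M = (-17 - 44)*53 = -61*53 = -3233)
t*(-639) - M = -53*(-639) - 1*(-3233) = 33867 + 3233 = 37100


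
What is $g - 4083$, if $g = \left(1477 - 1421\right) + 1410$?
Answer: $-2617$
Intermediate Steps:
$g = 1466$ ($g = 56 + 1410 = 1466$)
$g - 4083 = 1466 - 4083 = -2617$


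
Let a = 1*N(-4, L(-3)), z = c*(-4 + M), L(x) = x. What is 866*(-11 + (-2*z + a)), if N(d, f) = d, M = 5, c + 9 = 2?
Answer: -866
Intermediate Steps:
c = -7 (c = -9 + 2 = -7)
z = -7 (z = -7*(-4 + 5) = -7*1 = -7)
a = -4 (a = 1*(-4) = -4)
866*(-11 + (-2*z + a)) = 866*(-11 + (-2*(-7) - 4)) = 866*(-11 + (14 - 4)) = 866*(-11 + 10) = 866*(-1) = -866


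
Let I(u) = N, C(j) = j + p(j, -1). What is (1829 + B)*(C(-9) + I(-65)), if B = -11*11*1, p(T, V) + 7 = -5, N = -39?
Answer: -102480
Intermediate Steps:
p(T, V) = -12 (p(T, V) = -7 - 5 = -12)
C(j) = -12 + j (C(j) = j - 12 = -12 + j)
I(u) = -39
B = -121 (B = -121*1 = -121)
(1829 + B)*(C(-9) + I(-65)) = (1829 - 121)*((-12 - 9) - 39) = 1708*(-21 - 39) = 1708*(-60) = -102480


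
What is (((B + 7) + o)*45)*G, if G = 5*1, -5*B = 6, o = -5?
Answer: 180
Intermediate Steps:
B = -6/5 (B = -1/5*6 = -6/5 ≈ -1.2000)
G = 5
(((B + 7) + o)*45)*G = (((-6/5 + 7) - 5)*45)*5 = ((29/5 - 5)*45)*5 = ((4/5)*45)*5 = 36*5 = 180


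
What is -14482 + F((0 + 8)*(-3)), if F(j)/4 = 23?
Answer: -14390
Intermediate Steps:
F(j) = 92 (F(j) = 4*23 = 92)
-14482 + F((0 + 8)*(-3)) = -14482 + 92 = -14390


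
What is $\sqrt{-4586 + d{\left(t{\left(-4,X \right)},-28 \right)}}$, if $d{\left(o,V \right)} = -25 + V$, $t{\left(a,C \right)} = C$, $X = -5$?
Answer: $i \sqrt{4639} \approx 68.11 i$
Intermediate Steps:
$\sqrt{-4586 + d{\left(t{\left(-4,X \right)},-28 \right)}} = \sqrt{-4586 - 53} = \sqrt{-4639} = i \sqrt{4639}$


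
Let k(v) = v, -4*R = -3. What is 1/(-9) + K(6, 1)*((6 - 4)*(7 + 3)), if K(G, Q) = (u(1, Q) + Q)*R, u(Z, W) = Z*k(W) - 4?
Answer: -271/9 ≈ -30.111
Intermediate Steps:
R = ¾ (R = -¼*(-3) = ¾ ≈ 0.75000)
u(Z, W) = -4 + W*Z (u(Z, W) = Z*W - 4 = W*Z - 4 = -4 + W*Z)
K(G, Q) = -3 + 3*Q/2 (K(G, Q) = ((-4 + Q*1) + Q)*(¾) = ((-4 + Q) + Q)*(¾) = (-4 + 2*Q)*(¾) = -3 + 3*Q/2)
1/(-9) + K(6, 1)*((6 - 4)*(7 + 3)) = 1/(-9) + (-3 + (3/2)*1)*((6 - 4)*(7 + 3)) = -⅑ + (-3 + 3/2)*(2*10) = -⅑ - 3/2*20 = -⅑ - 30 = -271/9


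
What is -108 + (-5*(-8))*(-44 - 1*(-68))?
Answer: 852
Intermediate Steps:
-108 + (-5*(-8))*(-44 - 1*(-68)) = -108 + 40*(-44 + 68) = -108 + 40*24 = -108 + 960 = 852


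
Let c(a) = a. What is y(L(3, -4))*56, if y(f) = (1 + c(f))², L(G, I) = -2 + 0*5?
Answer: 56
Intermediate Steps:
L(G, I) = -2 (L(G, I) = -2 + 0 = -2)
y(f) = (1 + f)²
y(L(3, -4))*56 = (1 - 2)²*56 = (-1)²*56 = 1*56 = 56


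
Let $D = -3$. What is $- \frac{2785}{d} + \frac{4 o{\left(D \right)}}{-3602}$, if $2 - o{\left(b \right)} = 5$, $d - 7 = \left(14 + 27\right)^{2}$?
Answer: $- \frac{5005657}{3040088} \approx -1.6465$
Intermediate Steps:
$d = 1688$ ($d = 7 + \left(14 + 27\right)^{2} = 7 + 41^{2} = 7 + 1681 = 1688$)
$o{\left(b \right)} = -3$ ($o{\left(b \right)} = 2 - 5 = -3$)
$- \frac{2785}{d} + \frac{4 o{\left(D \right)}}{-3602} = - \frac{2785}{1688} + \frac{4 \left(-3\right)}{-3602} = \left(-2785\right) \frac{1}{1688} - - \frac{6}{1801} = - \frac{2785}{1688} + \frac{6}{1801} = - \frac{5005657}{3040088}$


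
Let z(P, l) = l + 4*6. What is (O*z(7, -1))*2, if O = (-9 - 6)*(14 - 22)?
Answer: 5520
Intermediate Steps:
z(P, l) = 24 + l (z(P, l) = l + 24 = 24 + l)
O = 120 (O = -15*(-8) = 120)
(O*z(7, -1))*2 = (120*(24 - 1))*2 = (120*23)*2 = 2760*2 = 5520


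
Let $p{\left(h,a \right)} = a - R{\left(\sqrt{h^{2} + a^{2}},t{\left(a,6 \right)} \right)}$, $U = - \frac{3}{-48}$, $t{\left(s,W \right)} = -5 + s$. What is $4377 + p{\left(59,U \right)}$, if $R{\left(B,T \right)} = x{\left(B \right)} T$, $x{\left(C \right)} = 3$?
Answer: $\frac{35135}{8} \approx 4391.9$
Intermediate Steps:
$U = \frac{1}{16}$ ($U = \left(-3\right) \left(- \frac{1}{48}\right) = \frac{1}{16} \approx 0.0625$)
$R{\left(B,T \right)} = 3 T$
$p{\left(h,a \right)} = 15 - 2 a$ ($p{\left(h,a \right)} = a - 3 \left(-5 + a\right) = a - \left(-15 + 3 a\right) = 15 - 2 a$)
$4377 + p{\left(59,U \right)} = 4377 + \left(15 - \frac{1}{8}\right) = 4377 + \frac{119}{8} = \frac{35135}{8}$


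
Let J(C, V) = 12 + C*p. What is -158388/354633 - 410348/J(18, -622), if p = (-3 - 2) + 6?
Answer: -24254615654/1773165 ≈ -13679.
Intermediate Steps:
p = 1 (p = -5 + 6 = 1)
J(C, V) = 12 + C (J(C, V) = 12 + C*1 = 12 + C)
-158388/354633 - 410348/J(18, -622) = -158388/354633 - 410348/(12 + 18) = -158388*1/354633 - 410348/30 = -52796/118211 - 410348*1/30 = -52796/118211 - 205174/15 = -24254615654/1773165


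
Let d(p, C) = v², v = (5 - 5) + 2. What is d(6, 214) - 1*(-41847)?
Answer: 41851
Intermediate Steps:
v = 2 (v = 0 + 2 = 2)
d(p, C) = 4 (d(p, C) = 2² = 4)
d(6, 214) - 1*(-41847) = 4 - 1*(-41847) = 4 + 41847 = 41851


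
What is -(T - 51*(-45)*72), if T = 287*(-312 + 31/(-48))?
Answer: -3624511/48 ≈ -75511.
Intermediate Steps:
T = -4307009/48 (T = 287*(-312 + 31*(-1/48)) = 287*(-312 - 31/48) = 287*(-15007/48) = -4307009/48 ≈ -89729.)
-(T - 51*(-45)*72) = -(-4307009/48 - 51*(-45)*72) = -(-4307009/48 + 2295*72) = -(-4307009/48 + 165240) = -1*3624511/48 = -3624511/48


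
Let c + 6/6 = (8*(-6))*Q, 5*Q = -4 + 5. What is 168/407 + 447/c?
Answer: -900741/21571 ≈ -41.757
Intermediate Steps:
Q = ⅕ (Q = (-4 + 5)/5 = (⅕)*1 = ⅕ ≈ 0.20000)
c = -53/5 (c = -1 + (8*(-6))*(⅕) = -1 - 48*⅕ = -1 - 48/5 = -53/5 ≈ -10.600)
168/407 + 447/c = 168/407 + 447/(-53/5) = 168*(1/407) + 447*(-5/53) = 168/407 - 2235/53 = -900741/21571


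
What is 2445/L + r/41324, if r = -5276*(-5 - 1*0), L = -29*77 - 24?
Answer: -10374380/23317067 ≈ -0.44493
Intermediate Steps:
L = -2257 (L = -2233 - 24 = -2257)
r = 26380 (r = -5276*(-5 + 0) = -5276*(-5) = 26380)
2445/L + r/41324 = 2445/(-2257) + 26380/41324 = 2445*(-1/2257) + 26380*(1/41324) = -2445/2257 + 6595/10331 = -10374380/23317067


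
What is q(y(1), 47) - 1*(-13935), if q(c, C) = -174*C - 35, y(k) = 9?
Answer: 5722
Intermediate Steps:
q(c, C) = -35 - 174*C
q(y(1), 47) - 1*(-13935) = (-35 - 174*47) - 1*(-13935) = (-35 - 8178) + 13935 = -8213 + 13935 = 5722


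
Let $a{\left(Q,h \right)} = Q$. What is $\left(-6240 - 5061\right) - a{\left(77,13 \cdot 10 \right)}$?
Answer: $-11378$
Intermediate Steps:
$\left(-6240 - 5061\right) - a{\left(77,13 \cdot 10 \right)} = \left(-6240 - 5061\right) - 77 = -11301 - 77 = -11378$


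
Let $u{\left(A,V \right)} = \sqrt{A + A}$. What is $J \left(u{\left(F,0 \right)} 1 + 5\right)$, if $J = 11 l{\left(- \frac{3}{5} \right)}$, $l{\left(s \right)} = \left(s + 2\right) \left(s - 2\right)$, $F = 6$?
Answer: $- \frac{1001}{5} - \frac{2002 \sqrt{3}}{25} \approx -338.9$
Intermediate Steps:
$u{\left(A,V \right)} = \sqrt{2} \sqrt{A}$ ($u{\left(A,V \right)} = \sqrt{2 A} = \sqrt{2} \sqrt{A}$)
$l{\left(s \right)} = \left(-2 + s\right) \left(2 + s\right)$ ($l{\left(s \right)} = \left(2 + s\right) \left(-2 + s\right) = \left(-2 + s\right) \left(2 + s\right)$)
$J = - \frac{1001}{25}$ ($J = 11 \left(-4 + \left(- \frac{3}{5}\right)^{2}\right) = 11 \left(-4 + \frac{9}{25}\right) = 11 \left(- \frac{91}{25}\right) = - \frac{1001}{25} \approx -40.04$)
$J \left(u{\left(F,0 \right)} 1 + 5\right) = - \frac{1001 \left(\sqrt{2} \sqrt{6} \cdot 1 + 5\right)}{25} = - \frac{1001 \left(2 \sqrt{3} \cdot 1 + 5\right)}{25} = - \frac{1001 \left(2 \sqrt{3} + 5\right)}{25} = - \frac{1001 \left(5 + 2 \sqrt{3}\right)}{25} = - \frac{1001}{5} - \frac{2002 \sqrt{3}}{25}$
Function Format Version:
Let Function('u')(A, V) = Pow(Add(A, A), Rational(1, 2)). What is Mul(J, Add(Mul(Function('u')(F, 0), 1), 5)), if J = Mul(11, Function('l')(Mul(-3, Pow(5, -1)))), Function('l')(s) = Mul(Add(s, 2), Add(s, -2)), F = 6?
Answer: Add(Rational(-1001, 5), Mul(Rational(-2002, 25), Pow(3, Rational(1, 2)))) ≈ -338.90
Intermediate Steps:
Function('u')(A, V) = Mul(Pow(2, Rational(1, 2)), Pow(A, Rational(1, 2))) (Function('u')(A, V) = Pow(Mul(2, A), Rational(1, 2)) = Mul(Pow(2, Rational(1, 2)), Pow(A, Rational(1, 2))))
Function('l')(s) = Mul(Add(-2, s), Add(2, s)) (Function('l')(s) = Mul(Add(2, s), Add(-2, s)) = Mul(Add(-2, s), Add(2, s)))
J = Rational(-1001, 25) (J = Mul(11, Add(-4, Pow(Mul(-3, Pow(5, -1)), 2))) = Mul(11, Add(-4, Pow(Mul(-3, Rational(1, 5)), 2))) = Mul(11, Add(-4, Pow(Rational(-3, 5), 2))) = Mul(11, Add(-4, Rational(9, 25))) = Mul(11, Rational(-91, 25)) = Rational(-1001, 25) ≈ -40.040)
Mul(J, Add(Mul(Function('u')(F, 0), 1), 5)) = Mul(Rational(-1001, 25), Add(Mul(Mul(Pow(2, Rational(1, 2)), Pow(6, Rational(1, 2))), 1), 5)) = Mul(Rational(-1001, 25), Add(Mul(Mul(2, Pow(3, Rational(1, 2))), 1), 5)) = Mul(Rational(-1001, 25), Add(Mul(2, Pow(3, Rational(1, 2))), 5)) = Mul(Rational(-1001, 25), Add(5, Mul(2, Pow(3, Rational(1, 2))))) = Add(Rational(-1001, 5), Mul(Rational(-2002, 25), Pow(3, Rational(1, 2))))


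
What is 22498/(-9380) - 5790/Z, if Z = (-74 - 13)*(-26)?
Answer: -1252389/252590 ≈ -4.9582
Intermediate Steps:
Z = 2262 (Z = -87*(-26) = 2262)
22498/(-9380) - 5790/Z = 22498/(-9380) - 5790/2262 = 22498*(-1/9380) - 5790*1/2262 = -1607/670 - 965/377 = -1252389/252590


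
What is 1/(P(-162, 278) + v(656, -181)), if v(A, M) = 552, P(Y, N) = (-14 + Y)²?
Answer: 1/31528 ≈ 3.1718e-5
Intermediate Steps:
1/(P(-162, 278) + v(656, -181)) = 1/((-14 - 162)² + 552) = 1/((-176)² + 552) = 1/(30976 + 552) = 1/31528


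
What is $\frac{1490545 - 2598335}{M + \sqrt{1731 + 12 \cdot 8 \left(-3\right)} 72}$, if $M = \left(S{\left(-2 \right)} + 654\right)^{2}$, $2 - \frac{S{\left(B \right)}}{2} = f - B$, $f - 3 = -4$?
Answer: $- \frac{7448779960}{2893462381} + \frac{4985055 \sqrt{1443}}{11573849524} \approx -2.558$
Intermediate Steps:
$f = -1$ ($f = 3 - 4 = -1$)
$S{\left(B \right)} = 6 + 2 B$ ($S{\left(B \right)} = 4 - 2 \left(-1 - B\right) = 4 + \left(2 + 2 B\right) = 6 + 2 B$)
$M = 430336$ ($M = \left(\left(6 + 2 \left(-2\right)\right) + 654\right)^{2} = \left(\left(6 - 4\right) + 654\right)^{2} = \left(2 + 654\right)^{2} = 656^{2} = 430336$)
$\frac{1490545 - 2598335}{M + \sqrt{1731 + 12 \cdot 8 \left(-3\right)} 72} = \frac{1490545 - 2598335}{430336 + \sqrt{1731 + 12 \cdot 8 \left(-3\right)} 72} = - \frac{1107790}{430336 + \sqrt{1731 + 96 \left(-3\right)} 72} = - \frac{1107790}{430336 + \sqrt{1731 - 288} \cdot 72} = - \frac{1107790}{430336 + \sqrt{1443} \cdot 72} = - \frac{1107790}{430336 + 72 \sqrt{1443}}$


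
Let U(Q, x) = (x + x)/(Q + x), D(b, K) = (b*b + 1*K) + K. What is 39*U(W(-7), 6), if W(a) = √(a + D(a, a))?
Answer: 351 - 117*√7 ≈ 41.447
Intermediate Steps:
D(b, K) = b² + 2*K (D(b, K) = (b² + K) + K = (K + b²) + K = b² + 2*K)
W(a) = √(a² + 3*a) (W(a) = √(a + (a² + 2*a)) = √(a² + 3*a))
U(Q, x) = 2*x/(Q + x) (U(Q, x) = (2*x)/(Q + x) = 2*x/(Q + x))
39*U(W(-7), 6) = 39*(2*6/(√(-7*(3 - 7)) + 6)) = 39*(2*6/(√(-7*(-4)) + 6)) = 39*(2*6/(√28 + 6)) = 39*(2*6/(2*√7 + 6)) = 39*(2*6/(6 + 2*√7)) = 39*(12/(6 + 2*√7)) = 468/(6 + 2*√7)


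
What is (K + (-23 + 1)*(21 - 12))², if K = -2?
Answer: 40000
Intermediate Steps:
(K + (-23 + 1)*(21 - 12))² = (-2 + (-23 + 1)*(21 - 12))² = (-2 - 22*9)² = (-2 - 198)² = (-200)² = 40000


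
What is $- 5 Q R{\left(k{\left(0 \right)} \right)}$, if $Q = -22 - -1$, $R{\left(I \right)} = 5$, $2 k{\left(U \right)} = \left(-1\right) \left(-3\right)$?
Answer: $525$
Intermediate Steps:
$k{\left(U \right)} = \frac{3}{2}$ ($k{\left(U \right)} = \frac{\left(-1\right) \left(-3\right)}{2} = \frac{1}{2} \cdot 3 = \frac{3}{2}$)
$Q = -21$ ($Q = -22 + 1 = -21$)
$- 5 Q R{\left(k{\left(0 \right)} \right)} = \left(-5\right) \left(-21\right) 5 = 105 \cdot 5 = 525$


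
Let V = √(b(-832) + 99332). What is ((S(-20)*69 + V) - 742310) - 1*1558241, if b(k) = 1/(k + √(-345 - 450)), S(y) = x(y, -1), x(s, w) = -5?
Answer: -2300896 + √((82644223 - 99332*I*√795)/(832 - I*√795)) ≈ -2.3006e+6 - 0.e-7*I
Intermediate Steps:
S(y) = -5
b(k) = 1/(k + I*√795) (b(k) = 1/(k + √(-795)) = 1/(k + I*√795))
V = √(99332 + 1/(-832 + I*√795)) (V = √(1/(-832 + I*√795) + 99332) = √(99332 + 1/(-832 + I*√795)) ≈ 315.17 - 0.e-7*I)
((S(-20)*69 + V) - 742310) - 1*1558241 = ((-5*69 + √((82644223 - 99332*I*√795)/(832 - I*√795))) - 742310) - 1*1558241 = ((-345 + √((82644223 - 99332*I*√795)/(832 - I*√795))) - 742310) - 1558241 = (-742655 + √((82644223 - 99332*I*√795)/(832 - I*√795))) - 1558241 = -2300896 + √((82644223 - 99332*I*√795)/(832 - I*√795))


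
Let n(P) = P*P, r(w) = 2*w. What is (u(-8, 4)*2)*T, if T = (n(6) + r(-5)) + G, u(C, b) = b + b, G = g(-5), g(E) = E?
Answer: 336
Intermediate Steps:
G = -5
u(C, b) = 2*b
n(P) = P**2
T = 21 (T = (6**2 + 2*(-5)) - 5 = (36 - 10) - 5 = 26 - 5 = 21)
(u(-8, 4)*2)*T = ((2*4)*2)*21 = (8*2)*21 = 16*21 = 336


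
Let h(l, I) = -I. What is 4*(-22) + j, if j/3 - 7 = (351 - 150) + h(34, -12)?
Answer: 572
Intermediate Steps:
j = 660 (j = 21 + 3*((351 - 150) - 1*(-12)) = 21 + 3*(201 + 12) = 21 + 3*213 = 21 + 639 = 660)
4*(-22) + j = 4*(-22) + 660 = -88 + 660 = 572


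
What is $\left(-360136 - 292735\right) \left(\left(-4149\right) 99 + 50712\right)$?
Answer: $235059021969$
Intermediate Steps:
$\left(-360136 - 292735\right) \left(\left(-4149\right) 99 + 50712\right) = - 652871 \left(-410751 + 50712\right) = \left(-652871\right) \left(-360039\right) = 235059021969$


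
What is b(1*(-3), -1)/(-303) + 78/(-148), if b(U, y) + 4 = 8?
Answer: -12113/22422 ≈ -0.54023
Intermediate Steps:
b(U, y) = 4 (b(U, y) = -4 + 8 = 4)
b(1*(-3), -1)/(-303) + 78/(-148) = 4/(-303) + 78/(-148) = 4*(-1/303) + 78*(-1/148) = -4/303 - 39/74 = -12113/22422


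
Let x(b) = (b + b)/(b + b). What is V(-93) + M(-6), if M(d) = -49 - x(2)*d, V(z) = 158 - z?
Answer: 208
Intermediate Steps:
x(b) = 1 (x(b) = (2*b)/((2*b)) = (2*b)*(1/(2*b)) = 1)
M(d) = -49 - d
V(-93) + M(-6) = (158 - 1*(-93)) + (-49 - 1*(-6)) = (158 + 93) + (-49 + 6) = 251 - 43 = 208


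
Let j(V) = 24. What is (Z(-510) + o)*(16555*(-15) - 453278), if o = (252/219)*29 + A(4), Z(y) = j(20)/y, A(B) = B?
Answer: -2225792268/85 ≈ -2.6186e+7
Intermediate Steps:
Z(y) = 24/y
o = 2728/73 (o = (252/219)*29 + 4 = (252*(1/219))*29 + 4 = (84/73)*29 + 4 = 2436/73 + 4 = 2728/73 ≈ 37.370)
(Z(-510) + o)*(16555*(-15) - 453278) = (24/(-510) + 2728/73)*(16555*(-15) - 453278) = (24*(-1/510) + 2728/73)*(-248325 - 453278) = (-4/85 + 2728/73)*(-701603) = (231588/6205)*(-701603) = -2225792268/85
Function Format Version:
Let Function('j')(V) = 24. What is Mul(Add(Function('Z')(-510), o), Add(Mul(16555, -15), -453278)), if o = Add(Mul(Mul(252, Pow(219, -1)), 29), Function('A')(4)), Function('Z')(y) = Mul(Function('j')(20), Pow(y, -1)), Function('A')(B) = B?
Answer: Rational(-2225792268, 85) ≈ -2.6186e+7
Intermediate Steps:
Function('Z')(y) = Mul(24, Pow(y, -1))
o = Rational(2728, 73) (o = Add(Mul(Mul(252, Pow(219, -1)), 29), 4) = Add(Mul(Mul(252, Rational(1, 219)), 29), 4) = Add(Mul(Rational(84, 73), 29), 4) = Add(Rational(2436, 73), 4) = Rational(2728, 73) ≈ 37.370)
Mul(Add(Function('Z')(-510), o), Add(Mul(16555, -15), -453278)) = Mul(Add(Mul(24, Pow(-510, -1)), Rational(2728, 73)), Add(Mul(16555, -15), -453278)) = Mul(Add(Mul(24, Rational(-1, 510)), Rational(2728, 73)), Add(-248325, -453278)) = Mul(Add(Rational(-4, 85), Rational(2728, 73)), -701603) = Mul(Rational(231588, 6205), -701603) = Rational(-2225792268, 85)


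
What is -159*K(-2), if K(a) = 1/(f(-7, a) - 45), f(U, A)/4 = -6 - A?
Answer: 159/61 ≈ 2.6066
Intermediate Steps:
f(U, A) = -24 - 4*A (f(U, A) = 4*(-6 - A) = -24 - 4*A)
K(a) = 1/(-69 - 4*a) (K(a) = 1/((-24 - 4*a) - 45) = 1/(-69 - 4*a))
-159*K(-2) = -(-159)/(69 + 4*(-2)) = -(-159)/(69 - 8) = -(-159)/61 = -159*(-1/61) = 159/61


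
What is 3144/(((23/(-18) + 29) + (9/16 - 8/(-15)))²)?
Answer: 1629849600/430521001 ≈ 3.7858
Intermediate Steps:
3144/(((23/(-18) + 29) + (9/16 - 8/(-15)))²) = 3144/(((23*(-1/18) + 29) + (9*(1/16) - 8*(-1/15)))²) = 3144/(((-23/18 + 29) + (9/16 + 8/15))²) = 3144/((499/18 + 263/240)²) = 3144/((20749/720)²) = 3144/(430521001/518400) = 3144*(518400/430521001) = 1629849600/430521001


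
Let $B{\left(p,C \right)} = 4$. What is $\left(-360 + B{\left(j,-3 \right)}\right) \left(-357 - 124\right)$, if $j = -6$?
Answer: $171236$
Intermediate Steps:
$\left(-360 + B{\left(j,-3 \right)}\right) \left(-357 - 124\right) = \left(-360 + 4\right) \left(-357 - 124\right) = \left(-356\right) \left(-481\right) = 171236$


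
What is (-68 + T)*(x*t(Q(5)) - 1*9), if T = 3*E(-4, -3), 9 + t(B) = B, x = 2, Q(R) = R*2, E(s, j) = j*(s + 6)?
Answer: 602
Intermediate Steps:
E(s, j) = j*(6 + s)
Q(R) = 2*R
t(B) = -9 + B
T = -18 (T = 3*(-3*(6 - 4)) = 3*(-3*2) = 3*(-6) = -18)
(-68 + T)*(x*t(Q(5)) - 1*9) = (-68 - 18)*(2*(-9 + 2*5) - 1*9) = -86*(2*(-9 + 10) - 9) = -86*(2*1 - 9) = -86*(2 - 9) = -86*(-7) = 602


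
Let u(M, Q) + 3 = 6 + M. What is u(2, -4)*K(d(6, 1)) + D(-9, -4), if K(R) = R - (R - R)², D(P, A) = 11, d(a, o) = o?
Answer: 16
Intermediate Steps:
u(M, Q) = 3 + M (u(M, Q) = -3 + (6 + M) = 3 + M)
K(R) = R (K(R) = R - 1*0² = R - 1*0 = R + 0 = R)
u(2, -4)*K(d(6, 1)) + D(-9, -4) = (3 + 2)*1 + 11 = 5*1 + 11 = 5 + 11 = 16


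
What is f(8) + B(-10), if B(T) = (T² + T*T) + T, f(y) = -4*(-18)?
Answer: 262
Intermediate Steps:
f(y) = 72
B(T) = T + 2*T² (B(T) = (T² + T²) + T = 2*T² + T = T + 2*T²)
f(8) + B(-10) = 72 - 10*(1 + 2*(-10)) = 72 - 10*(1 - 20) = 72 - 10*(-19) = 72 + 190 = 262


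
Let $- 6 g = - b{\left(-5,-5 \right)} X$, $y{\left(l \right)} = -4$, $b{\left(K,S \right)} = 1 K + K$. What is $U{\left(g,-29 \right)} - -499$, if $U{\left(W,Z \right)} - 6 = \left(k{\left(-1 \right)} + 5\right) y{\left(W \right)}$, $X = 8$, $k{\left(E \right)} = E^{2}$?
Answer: $481$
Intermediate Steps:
$b{\left(K,S \right)} = 2 K$ ($b{\left(K,S \right)} = K + K = 2 K$)
$g = - \frac{40}{3}$ ($g = - \frac{\left(-1\right) 2 \left(-5\right) 8}{6} = - \frac{\left(-1\right) \left(\left(-10\right) 8\right)}{6} = - \frac{\left(-1\right) \left(-80\right)}{6} = \left(- \frac{1}{6}\right) 80 = - \frac{40}{3} \approx -13.333$)
$U{\left(W,Z \right)} = -18$ ($U{\left(W,Z \right)} = 6 + \left(\left(-1\right)^{2} + 5\right) \left(-4\right) = 6 + \left(1 + 5\right) \left(-4\right) = 6 + 6 \left(-4\right) = 6 - 24 = -18$)
$U{\left(g,-29 \right)} - -499 = -18 - -499 = -18 + 499 = 481$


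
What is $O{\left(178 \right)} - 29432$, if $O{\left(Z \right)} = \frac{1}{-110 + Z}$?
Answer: $- \frac{2001375}{68} \approx -29432.0$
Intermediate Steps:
$O{\left(178 \right)} - 29432 = \frac{1}{-110 + 178} - 29432 = \frac{1}{68} - 29432 = - \frac{2001375}{68}$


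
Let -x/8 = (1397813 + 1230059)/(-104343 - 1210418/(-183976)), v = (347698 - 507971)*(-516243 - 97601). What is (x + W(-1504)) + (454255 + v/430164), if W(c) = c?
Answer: 100510691185118998144/147449444744025 ≈ 6.8166e+5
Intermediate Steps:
v = 98382619412 (v = -160273*(-613844) = 98382619412)
x = 1933861516288/9597698675 (x = -8*(1397813 + 1230059)/(-104343 - 1210418/(-183976)) = -21022976/(-104343 - 1210418*(-1/183976)) = -21022976/(-104343 + 605209/91988) = -21022976/(-9597698675/91988) = -21022976*(-91988)/9597698675 = -8*(-241732689536/9597698675) = 1933861516288/9597698675 ≈ 201.49)
(x + W(-1504)) + (454255 + v/430164) = (1933861516288/9597698675 - 1504) + (454255 + 98382619412/430164) = -12501077290912/9597698675 + (454255 + 98382619412*(1/430164)) = -12501077290912/9597698675 + (454255 + 3513664979/15363) = -12501077290912/9597698675 + 10492384544/15363 = 100510691185118998144/147449444744025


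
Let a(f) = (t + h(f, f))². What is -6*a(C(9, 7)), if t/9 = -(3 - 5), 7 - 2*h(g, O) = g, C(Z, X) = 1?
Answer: -2646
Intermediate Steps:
h(g, O) = 7/2 - g/2
t = 18 (t = 9*(-(3 - 5)) = 9*(-1*(-2)) = 9*2 = 18)
a(f) = (43/2 - f/2)² (a(f) = (18 + (7/2 - f/2))² = (43/2 - f/2)²)
-6*a(C(9, 7)) = -3*(-43 + 1)²/2 = -3*(-42)²/2 = -3*1764/2 = -6*441 = -2646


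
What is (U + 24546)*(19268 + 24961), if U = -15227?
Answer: 412170051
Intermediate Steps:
(U + 24546)*(19268 + 24961) = (-15227 + 24546)*(19268 + 24961) = 9319*44229 = 412170051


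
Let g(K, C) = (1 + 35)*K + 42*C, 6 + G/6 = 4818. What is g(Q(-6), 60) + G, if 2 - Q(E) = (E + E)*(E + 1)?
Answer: 29304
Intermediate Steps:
Q(E) = 2 - 2*E*(1 + E) (Q(E) = 2 - (E + E)*(E + 1) = 2 - 2*E*(1 + E))
G = 28872 (G = -36 + 6*4818 = -36 + 28908 = 28872)
g(K, C) = 36*K + 42*C
g(Q(-6), 60) + G = (36*(2 - 2*(-6) - 2*(-6)²) + 42*60) + 28872 = (36*(2 + 12 - 2*36) + 2520) + 28872 = (36*(2 + 12 - 72) + 2520) + 28872 = (36*(-58) + 2520) + 28872 = (-2088 + 2520) + 28872 = 432 + 28872 = 29304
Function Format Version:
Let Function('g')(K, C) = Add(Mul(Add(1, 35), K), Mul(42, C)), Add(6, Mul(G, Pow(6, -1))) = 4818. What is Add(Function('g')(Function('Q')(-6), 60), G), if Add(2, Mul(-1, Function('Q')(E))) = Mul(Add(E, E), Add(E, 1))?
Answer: 29304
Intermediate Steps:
Function('Q')(E) = Add(2, Mul(-2, E, Add(1, E))) (Function('Q')(E) = Add(2, Mul(-1, Mul(Add(E, E), Add(E, 1)))) = Add(2, Mul(-1, Mul(Mul(2, E), Add(1, E)))) = Add(2, Mul(-1, Mul(2, E, Add(1, E)))) = Add(2, Mul(-2, E, Add(1, E))))
G = 28872 (G = Add(-36, Mul(6, 4818)) = Add(-36, 28908) = 28872)
Function('g')(K, C) = Add(Mul(36, K), Mul(42, C))
Add(Function('g')(Function('Q')(-6), 60), G) = Add(Add(Mul(36, Add(2, Mul(-2, -6), Mul(-2, Pow(-6, 2)))), Mul(42, 60)), 28872) = Add(Add(Mul(36, Add(2, 12, Mul(-2, 36))), 2520), 28872) = Add(Add(Mul(36, Add(2, 12, -72)), 2520), 28872) = Add(Add(Mul(36, -58), 2520), 28872) = Add(Add(-2088, 2520), 28872) = Add(432, 28872) = 29304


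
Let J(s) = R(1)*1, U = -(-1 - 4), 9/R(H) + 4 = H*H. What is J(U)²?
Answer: 9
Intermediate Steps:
R(H) = 9/(-4 + H²) (R(H) = 9/(-4 + H*H) = 9/(-4 + H²))
U = 5 (U = -1*(-5) = 5)
J(s) = -3 (J(s) = (9/(-4 + 1²))*1 = (9/(-4 + 1))*1 = (9/(-3))*1 = (9*(-⅓))*1 = -3*1 = -3)
J(U)² = (-3)² = 9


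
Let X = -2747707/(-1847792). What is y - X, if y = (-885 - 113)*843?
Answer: -1554576026395/1847792 ≈ -8.4132e+5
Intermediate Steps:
X = 2747707/1847792 (X = -2747707*(-1/1847792) = 2747707/1847792 ≈ 1.4870)
y = -841314 (y = -998*843 = -841314)
y - X = -841314 - 1*2747707/1847792 = -841314 - 2747707/1847792 = -1554576026395/1847792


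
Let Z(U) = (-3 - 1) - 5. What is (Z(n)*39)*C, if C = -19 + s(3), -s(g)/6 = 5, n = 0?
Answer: 17199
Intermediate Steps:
s(g) = -30 (s(g) = -6*5 = -30)
Z(U) = -9 (Z(U) = -4 - 5 = -9)
C = -49 (C = -19 - 30 = -49)
(Z(n)*39)*C = -9*39*(-49) = -351*(-49) = 17199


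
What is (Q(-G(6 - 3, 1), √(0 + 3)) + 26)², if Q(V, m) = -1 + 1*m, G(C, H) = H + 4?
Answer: (25 + √3)² ≈ 714.60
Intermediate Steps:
G(C, H) = 4 + H
Q(V, m) = -1 + m
(Q(-G(6 - 3, 1), √(0 + 3)) + 26)² = ((-1 + √(0 + 3)) + 26)² = ((-1 + √3) + 26)² = (25 + √3)²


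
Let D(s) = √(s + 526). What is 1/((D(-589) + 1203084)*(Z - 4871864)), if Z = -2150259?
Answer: I/(21066369*(√7 - 401028*I)) ≈ -1.1837e-13 + 7.8093e-19*I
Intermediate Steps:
D(s) = √(526 + s)
1/((D(-589) + 1203084)*(Z - 4871864)) = 1/((√(526 - 589) + 1203084)*(-2150259 - 4871864)) = 1/((√(-63) + 1203084)*(-7022123)) = 1/((3*I*√7 + 1203084)*(-7022123)) = 1/((1203084 + 3*I*√7)*(-7022123)) = 1/(-8448203827332 - 21066369*I*√7)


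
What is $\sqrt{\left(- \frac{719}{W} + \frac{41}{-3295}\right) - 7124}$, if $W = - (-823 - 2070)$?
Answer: $\frac{i \sqrt{647362480526332230}}{9532435} \approx 84.405 i$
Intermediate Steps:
$W = 2893$ ($W = \left(-1\right) \left(-2893\right) = 2893$)
$\sqrt{\left(- \frac{719}{W} + \frac{41}{-3295}\right) - 7124} = \sqrt{\left(- \frac{719}{2893} + \frac{41}{-3295}\right) - 7124} = \sqrt{\left(\left(-719\right) \frac{1}{2893} + 41 \left(- \frac{1}{3295}\right)\right) - 7124} = \sqrt{\left(- \frac{719}{2893} - \frac{41}{3295}\right) - 7124} = \sqrt{- \frac{2487718}{9532435} - 7124} = \sqrt{- \frac{67911554658}{9532435}} = \frac{i \sqrt{647362480526332230}}{9532435}$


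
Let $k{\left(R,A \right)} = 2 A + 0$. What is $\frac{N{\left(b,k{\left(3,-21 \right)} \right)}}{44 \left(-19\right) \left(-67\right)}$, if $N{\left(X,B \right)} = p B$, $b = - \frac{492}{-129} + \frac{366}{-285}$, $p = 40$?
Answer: $- \frac{420}{14003} \approx -0.029994$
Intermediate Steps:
$k{\left(R,A \right)} = 2 A$
$b = \frac{10334}{4085}$ ($b = \left(-492\right) \left(- \frac{1}{129}\right) + 366 \left(- \frac{1}{285}\right) = \frac{164}{43} - \frac{122}{95} = \frac{10334}{4085} \approx 2.5297$)
$N{\left(X,B \right)} = 40 B$
$\frac{N{\left(b,k{\left(3,-21 \right)} \right)}}{44 \left(-19\right) \left(-67\right)} = \frac{40 \cdot 2 \left(-21\right)}{44 \left(-19\right) \left(-67\right)} = \frac{40 \left(-42\right)}{\left(-836\right) \left(-67\right)} = - \frac{1680}{56012} = \left(-1680\right) \frac{1}{56012} = - \frac{420}{14003}$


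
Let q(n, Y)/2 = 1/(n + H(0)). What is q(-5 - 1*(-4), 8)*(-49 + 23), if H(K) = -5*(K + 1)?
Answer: 26/3 ≈ 8.6667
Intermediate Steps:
H(K) = -5 - 5*K (H(K) = -5*(1 + K) = -5 - 5*K)
q(n, Y) = 2/(-5 + n) (q(n, Y) = 2/(n + (-5 - 5*0)) = 2/(n + (-5 + 0)) = 2/(n - 5) = 2/(-5 + n))
q(-5 - 1*(-4), 8)*(-49 + 23) = (2/(-5 + (-5 - 1*(-4))))*(-49 + 23) = (2/(-5 + (-5 + 4)))*(-26) = (2/(-5 - 1))*(-26) = (2/(-6))*(-26) = (2*(-⅙))*(-26) = -⅓*(-26) = 26/3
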